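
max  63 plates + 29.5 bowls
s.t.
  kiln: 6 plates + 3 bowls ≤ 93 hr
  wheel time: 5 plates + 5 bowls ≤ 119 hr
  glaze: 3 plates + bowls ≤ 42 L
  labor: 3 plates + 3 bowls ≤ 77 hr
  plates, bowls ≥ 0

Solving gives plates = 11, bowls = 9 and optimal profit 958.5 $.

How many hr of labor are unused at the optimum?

labor used = 3·11 + 3·9 = 60; slack = 77 − 60 = 17.

17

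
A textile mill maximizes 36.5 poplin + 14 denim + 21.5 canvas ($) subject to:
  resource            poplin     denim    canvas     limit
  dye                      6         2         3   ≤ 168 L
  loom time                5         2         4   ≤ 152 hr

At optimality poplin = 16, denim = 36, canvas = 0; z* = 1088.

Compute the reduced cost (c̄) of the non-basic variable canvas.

-5

Both dye and loom time are binding at x*.
Dual feasibility on the basic columns requires 6·y_dye + 5·y_loom time = 36.5, 2·y_dye + 2·y_loom time = 14.
→ y_dye = 1.5 and y_loom time = 5.5.
Reduced cost of canvas: c₃ − yᵀa₃ = 21.5 − (1.5·3 + 5.5·4) = 21.5 − 26.5 = -5.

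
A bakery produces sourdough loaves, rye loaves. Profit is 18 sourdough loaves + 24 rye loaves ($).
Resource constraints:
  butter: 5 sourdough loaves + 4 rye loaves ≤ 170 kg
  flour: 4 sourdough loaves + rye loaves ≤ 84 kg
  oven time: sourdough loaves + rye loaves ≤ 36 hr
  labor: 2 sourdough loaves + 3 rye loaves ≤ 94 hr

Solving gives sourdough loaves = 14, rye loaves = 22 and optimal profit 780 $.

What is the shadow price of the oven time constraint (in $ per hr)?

6

Check each constraint at x*: butter 158/170 (slack 12); flour 78/84 (slack 6); oven time 36/36 (tight); labor 94/94 (tight).
By complementary slackness, y = 0 for the non-binding constraints.
The binding rows give the dual system: 1·y_oven time + 2·y_labor = 18 and 1·y_oven time + 3·y_labor = 24.
This yields shadow prices y_oven time = 6, y_labor = 6.
Shadow price of oven time = 6.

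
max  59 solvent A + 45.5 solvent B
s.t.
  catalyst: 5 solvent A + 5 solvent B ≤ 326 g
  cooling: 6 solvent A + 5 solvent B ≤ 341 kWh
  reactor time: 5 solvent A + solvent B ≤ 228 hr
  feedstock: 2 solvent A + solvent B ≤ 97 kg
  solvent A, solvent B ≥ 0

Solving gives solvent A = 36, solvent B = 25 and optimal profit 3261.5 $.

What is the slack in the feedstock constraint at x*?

0

feedstock used = 2·36 + 1·25 = 97; slack = 97 − 97 = 0.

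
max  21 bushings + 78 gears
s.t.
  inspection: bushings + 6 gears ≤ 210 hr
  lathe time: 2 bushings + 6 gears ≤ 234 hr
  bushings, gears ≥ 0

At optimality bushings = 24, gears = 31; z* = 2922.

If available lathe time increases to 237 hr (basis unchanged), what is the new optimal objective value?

2946

Check each constraint at x*: inspection 210/210 (tight); lathe time 234/234 (tight).
Dual feasibility on the basic columns requires 1·y_inspection + 2·y_lathe time = 21, 6·y_inspection + 6·y_lathe time = 78.
This yields shadow prices y_inspection = 5, y_lathe time = 8.
Δz = y_lathe time·Δb = 8 × (3) = 24, so new z* = 2922 + 24 = 2946.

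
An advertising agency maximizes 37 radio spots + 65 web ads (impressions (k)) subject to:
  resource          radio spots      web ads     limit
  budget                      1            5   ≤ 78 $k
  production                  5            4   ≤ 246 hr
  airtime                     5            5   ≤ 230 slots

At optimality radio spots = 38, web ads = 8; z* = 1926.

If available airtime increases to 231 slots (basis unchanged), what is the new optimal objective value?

1932

At the optimum: budget uses 78 of 78 (binding); production uses 222 of 246 (slack = 24); airtime uses 230 of 230 (binding).
By complementary slackness, y = 0 for the non-binding constraint.
The binding rows give the dual system: 1·y_budget + 5·y_airtime = 37 and 5·y_budget + 5·y_airtime = 65.
This yields shadow prices y_budget = 7, y_airtime = 6.
Δz = y_airtime·Δb = 6 × (1) = 6, so new z* = 1926 + 6 = 1932.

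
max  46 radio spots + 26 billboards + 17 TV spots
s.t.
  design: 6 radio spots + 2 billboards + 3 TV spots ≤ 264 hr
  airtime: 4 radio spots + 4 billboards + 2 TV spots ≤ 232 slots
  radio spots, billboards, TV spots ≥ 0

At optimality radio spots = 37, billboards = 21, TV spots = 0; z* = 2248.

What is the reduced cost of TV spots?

-6

Both design and airtime are binding at x*.
From A_Bᵀ y = c: 6·y_design + 4·y_airtime = 46; 2·y_design + 4·y_airtime = 26.
Solving: y_design = 5, y_airtime = 4.
Reduced cost of TV spots: c₃ − yᵀa₃ = 17 − (5·3 + 4·2) = 17 − 23 = -6.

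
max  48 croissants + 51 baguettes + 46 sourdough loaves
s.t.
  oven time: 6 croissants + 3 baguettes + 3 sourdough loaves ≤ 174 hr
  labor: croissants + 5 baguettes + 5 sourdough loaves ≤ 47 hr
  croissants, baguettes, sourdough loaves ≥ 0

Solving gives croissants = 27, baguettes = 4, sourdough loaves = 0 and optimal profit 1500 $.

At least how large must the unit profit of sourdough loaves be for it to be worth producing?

51

Both oven time and labor are binding at x*.
Dual feasibility on the basic columns requires 6·y_oven time + 1·y_labor = 48, 3·y_oven time + 5·y_labor = 51.
Solving: y_oven time = 7, y_labor = 6.
sourdough loaves enters the basis when its profit ≥ yᵀa₃ = 7·3 + 6·5 = 51.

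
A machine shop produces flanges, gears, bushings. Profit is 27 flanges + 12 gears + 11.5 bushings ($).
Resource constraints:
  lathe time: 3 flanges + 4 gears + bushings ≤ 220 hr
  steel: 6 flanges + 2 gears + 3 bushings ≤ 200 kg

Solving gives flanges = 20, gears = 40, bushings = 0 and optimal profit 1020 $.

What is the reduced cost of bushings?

Check each constraint at x*: lathe time 220/220 (tight); steel 200/200 (tight).
From A_Bᵀ y = c: 3·y_lathe time + 6·y_steel = 27; 4·y_lathe time + 2·y_steel = 12.
→ y_lathe time = 1 and y_steel = 4.
Reduced cost of bushings: c₃ − yᵀa₃ = 11.5 − (1·1 + 4·3) = 11.5 − 13 = -1.5.

-1.5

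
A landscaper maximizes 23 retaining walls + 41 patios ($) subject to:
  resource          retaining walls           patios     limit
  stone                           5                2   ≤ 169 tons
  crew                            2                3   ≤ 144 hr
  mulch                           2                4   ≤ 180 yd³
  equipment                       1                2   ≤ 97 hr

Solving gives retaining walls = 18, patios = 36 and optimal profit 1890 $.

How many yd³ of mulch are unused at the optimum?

0

mulch used = 2·18 + 4·36 = 180; slack = 180 − 180 = 0.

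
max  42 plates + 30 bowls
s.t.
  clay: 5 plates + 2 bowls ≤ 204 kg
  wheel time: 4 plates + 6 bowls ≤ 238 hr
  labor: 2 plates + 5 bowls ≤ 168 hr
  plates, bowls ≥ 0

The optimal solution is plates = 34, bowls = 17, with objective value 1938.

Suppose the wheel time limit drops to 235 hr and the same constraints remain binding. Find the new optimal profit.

1929

Check each constraint at x*: clay 204/204 (tight); wheel time 238/238 (tight); labor 153/168 (slack 15).
Slack constraints have shadow price 0 (complementary slackness).
Dual feasibility on the basic columns requires 5·y_clay + 4·y_wheel time = 42, 2·y_clay + 6·y_wheel time = 30.
This yields shadow prices y_clay = 6, y_wheel time = 3.
Δz = y_wheel time·Δb = 3 × (-3) = -9, so new z* = 1938 − 9 = 1929.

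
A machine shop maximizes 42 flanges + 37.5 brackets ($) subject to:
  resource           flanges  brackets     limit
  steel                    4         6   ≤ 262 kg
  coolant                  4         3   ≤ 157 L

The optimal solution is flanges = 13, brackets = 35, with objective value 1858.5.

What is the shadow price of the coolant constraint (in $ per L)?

8.5

At the optimum: steel uses 262 of 262 (binding); coolant uses 157 of 157 (binding).
The binding rows give the dual system: 4·y_steel + 4·y_coolant = 42 and 6·y_steel + 3·y_coolant = 37.5.
→ y_steel = 2 and y_coolant = 8.5.
Shadow price of coolant = 8.5.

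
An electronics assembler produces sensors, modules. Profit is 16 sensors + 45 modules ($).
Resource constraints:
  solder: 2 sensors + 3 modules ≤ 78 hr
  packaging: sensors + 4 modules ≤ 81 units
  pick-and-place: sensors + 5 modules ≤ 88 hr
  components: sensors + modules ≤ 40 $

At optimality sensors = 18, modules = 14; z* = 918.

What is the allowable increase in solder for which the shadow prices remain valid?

14

Binding constraints: solder, pick-and-place. The basis is B = [[2,3],[1,5]] with det 7.
Per unit increase in solder, x* moves by d = (0.7143, -0.1429).
The basis stays optimal until components becomes binding; allowable increase = 14 hr.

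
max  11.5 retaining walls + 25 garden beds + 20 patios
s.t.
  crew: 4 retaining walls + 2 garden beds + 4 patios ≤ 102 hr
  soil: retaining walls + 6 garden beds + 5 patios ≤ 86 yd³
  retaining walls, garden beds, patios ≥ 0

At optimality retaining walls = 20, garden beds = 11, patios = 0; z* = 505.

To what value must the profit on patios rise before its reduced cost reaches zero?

25.5

At the optimum: crew uses 102 of 102 (binding); soil uses 86 of 86 (binding).
The binding rows give the dual system: 4·y_crew + 1·y_soil = 11.5 and 2·y_crew + 6·y_soil = 25.
→ y_crew = 2 and y_soil = 3.5.
patios enters the basis when its profit ≥ yᵀa₃ = 2·4 + 3.5·5 = 25.5.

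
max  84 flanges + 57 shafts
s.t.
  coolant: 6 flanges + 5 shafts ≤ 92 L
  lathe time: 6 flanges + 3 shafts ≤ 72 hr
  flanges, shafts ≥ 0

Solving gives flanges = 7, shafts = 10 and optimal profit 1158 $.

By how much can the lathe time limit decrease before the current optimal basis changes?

16.8

Binding constraints: coolant, lathe time. The basis is B = [[6,5],[6,3]] with det -12.
Per unit decrease in lathe time, x* moves by d = (-0.4167, 0.5).
The basis stays optimal until flanges reaches 0; allowable decrease = 16.8 hr.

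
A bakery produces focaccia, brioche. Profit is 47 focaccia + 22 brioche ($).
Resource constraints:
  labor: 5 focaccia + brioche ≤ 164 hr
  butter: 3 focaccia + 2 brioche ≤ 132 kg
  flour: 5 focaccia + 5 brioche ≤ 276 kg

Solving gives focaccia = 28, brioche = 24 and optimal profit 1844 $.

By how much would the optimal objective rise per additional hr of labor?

Check each constraint at x*: labor 164/164 (tight); butter 132/132 (tight); flour 260/276 (slack 16).
Slack constraints have shadow price 0 (complementary slackness).
The binding rows give the dual system: 5·y_labor + 3·y_butter = 47 and 1·y_labor + 2·y_butter = 22.
This yields shadow prices y_labor = 4, y_butter = 9.
Shadow price of labor = 4.

4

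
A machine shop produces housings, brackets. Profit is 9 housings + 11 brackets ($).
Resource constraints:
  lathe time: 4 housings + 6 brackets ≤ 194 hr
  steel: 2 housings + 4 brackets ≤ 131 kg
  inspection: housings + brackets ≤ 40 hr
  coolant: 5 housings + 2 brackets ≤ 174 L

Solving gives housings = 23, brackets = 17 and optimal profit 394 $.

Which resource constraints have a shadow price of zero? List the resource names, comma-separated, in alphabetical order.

coolant, steel

lathe time: 194/194 (binding)
steel: 114/131 (slack 17)
inspection: 40/40 (binding)
coolant: 149/174 (slack 25)
By complementary slackness, a constraint with positive slack has shadow price 0 → coolant, steel.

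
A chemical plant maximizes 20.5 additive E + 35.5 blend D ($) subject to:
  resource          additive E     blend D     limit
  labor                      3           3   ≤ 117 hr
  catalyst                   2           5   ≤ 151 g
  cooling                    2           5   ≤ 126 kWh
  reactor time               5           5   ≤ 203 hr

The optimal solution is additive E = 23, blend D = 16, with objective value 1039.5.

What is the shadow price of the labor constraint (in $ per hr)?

3.5

Check each constraint at x*: labor 117/117 (tight); catalyst 126/151 (slack 25); cooling 126/126 (tight); reactor time 195/203 (slack 8).
By complementary slackness, y = 0 for the non-binding constraints.
Dual feasibility on the basic columns requires 3·y_labor + 2·y_cooling = 20.5, 3·y_labor + 5·y_cooling = 35.5.
Solving: y_labor = 3.5, y_cooling = 5.
Shadow price of labor = 3.5.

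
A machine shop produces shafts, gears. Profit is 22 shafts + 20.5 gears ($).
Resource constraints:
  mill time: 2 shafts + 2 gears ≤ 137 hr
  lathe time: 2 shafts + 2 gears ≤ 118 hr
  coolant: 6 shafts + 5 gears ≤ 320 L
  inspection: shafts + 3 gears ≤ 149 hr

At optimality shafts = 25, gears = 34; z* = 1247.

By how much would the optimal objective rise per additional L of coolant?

At the optimum: mill time uses 118 of 137 (slack = 19); lathe time uses 118 of 118 (binding); coolant uses 320 of 320 (binding); inspection uses 127 of 149 (slack = 22).
Since mill time, inspection are not tight, their duals are 0.
The binding rows give the dual system: 2·y_lathe time + 6·y_coolant = 22 and 2·y_lathe time + 5·y_coolant = 20.5.
This yields shadow prices y_lathe time = 6.5, y_coolant = 1.5.
Shadow price of coolant = 1.5.

1.5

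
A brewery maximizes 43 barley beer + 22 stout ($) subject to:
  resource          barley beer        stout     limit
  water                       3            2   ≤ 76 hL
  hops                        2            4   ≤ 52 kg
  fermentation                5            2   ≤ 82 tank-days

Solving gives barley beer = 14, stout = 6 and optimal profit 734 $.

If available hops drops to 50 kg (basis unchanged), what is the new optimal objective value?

Check each constraint at x*: water 54/76 (slack 22); hops 52/52 (tight); fermentation 82/82 (tight).
Slack constraints have shadow price 0 (complementary slackness).
Dual feasibility on the basic columns requires 2·y_hops + 5·y_fermentation = 43, 4·y_hops + 2·y_fermentation = 22.
→ y_hops = 1.5 and y_fermentation = 8.
Δz = y_hops·Δb = 1.5 × (-2) = -3, so new z* = 734 − 3 = 731.

731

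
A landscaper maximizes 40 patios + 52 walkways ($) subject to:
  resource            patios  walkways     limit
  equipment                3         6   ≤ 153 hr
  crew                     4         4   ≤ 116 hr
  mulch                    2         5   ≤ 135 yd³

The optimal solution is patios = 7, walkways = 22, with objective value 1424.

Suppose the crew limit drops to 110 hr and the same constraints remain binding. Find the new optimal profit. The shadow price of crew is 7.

1382

Δb = -6, so new z* = 1424 + (7)·(-6) = 1424 − 42 = 1382.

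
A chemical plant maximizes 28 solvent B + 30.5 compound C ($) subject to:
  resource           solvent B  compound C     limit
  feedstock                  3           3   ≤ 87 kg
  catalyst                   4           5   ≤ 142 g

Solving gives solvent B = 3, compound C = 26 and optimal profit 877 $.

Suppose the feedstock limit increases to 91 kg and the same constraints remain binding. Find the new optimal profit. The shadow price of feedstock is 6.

Δb = 4, so new z* = 877 + (6)·(4) = 877 + 24 = 901.

901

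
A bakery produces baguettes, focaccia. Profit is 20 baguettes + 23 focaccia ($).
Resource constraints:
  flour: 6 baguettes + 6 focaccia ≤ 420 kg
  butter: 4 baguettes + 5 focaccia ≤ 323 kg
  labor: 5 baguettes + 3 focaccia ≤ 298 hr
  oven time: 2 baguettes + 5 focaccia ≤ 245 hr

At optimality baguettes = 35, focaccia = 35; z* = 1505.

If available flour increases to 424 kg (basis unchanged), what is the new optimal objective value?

1517

Binding: flour and oven time. Non-binding: butter (8 unused), labor (18 unused).
Since butter, labor are not tight, their duals are 0.
From A_Bᵀ y = c: 6·y_flour + 2·y_oven time = 20; 6·y_flour + 5·y_oven time = 23.
Solving: y_flour = 3, y_oven time = 1.
Δz = y_flour·Δb = 3 × (4) = 12, so new z* = 1505 + 12 = 1517.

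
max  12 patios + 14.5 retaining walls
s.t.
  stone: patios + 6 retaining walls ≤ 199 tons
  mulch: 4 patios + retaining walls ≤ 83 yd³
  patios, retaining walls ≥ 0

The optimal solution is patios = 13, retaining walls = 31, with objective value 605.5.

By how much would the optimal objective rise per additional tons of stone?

2

Both stone and mulch are binding at x*.
From A_Bᵀ y = c: 1·y_stone + 4·y_mulch = 12; 6·y_stone + 1·y_mulch = 14.5.
→ y_stone = 2 and y_mulch = 2.5.
Shadow price of stone = 2.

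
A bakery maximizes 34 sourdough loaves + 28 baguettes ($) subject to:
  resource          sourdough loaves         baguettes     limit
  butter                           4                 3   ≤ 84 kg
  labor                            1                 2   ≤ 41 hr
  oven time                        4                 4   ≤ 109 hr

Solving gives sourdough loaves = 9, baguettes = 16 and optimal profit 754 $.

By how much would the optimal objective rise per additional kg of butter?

Check each constraint at x*: butter 84/84 (tight); labor 41/41 (tight); oven time 100/109 (slack 9).
By complementary slackness, y = 0 for the non-binding constraint.
Dual feasibility on the basic columns requires 4·y_butter + 1·y_labor = 34, 3·y_butter + 2·y_labor = 28.
Solving: y_butter = 8, y_labor = 2.
Shadow price of butter = 8.

8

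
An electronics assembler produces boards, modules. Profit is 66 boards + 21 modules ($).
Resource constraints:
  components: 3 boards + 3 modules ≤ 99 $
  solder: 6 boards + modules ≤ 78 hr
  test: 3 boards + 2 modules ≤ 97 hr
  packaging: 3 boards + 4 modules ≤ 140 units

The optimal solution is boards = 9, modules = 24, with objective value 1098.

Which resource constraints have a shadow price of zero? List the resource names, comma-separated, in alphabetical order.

packaging, test

components: 99/99 (binding)
solder: 78/78 (binding)
test: 75/97 (slack 22)
packaging: 123/140 (slack 17)
By complementary slackness, a constraint with positive slack has shadow price 0 → packaging, test.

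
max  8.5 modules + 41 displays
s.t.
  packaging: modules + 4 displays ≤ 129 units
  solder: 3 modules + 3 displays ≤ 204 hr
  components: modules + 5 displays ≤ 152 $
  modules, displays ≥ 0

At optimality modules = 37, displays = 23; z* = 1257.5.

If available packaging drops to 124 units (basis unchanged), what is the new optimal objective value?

1250

Binding: packaging and components. Non-binding: solder (24 unused).
Slack constraints have shadow price 0 (complementary slackness).
From A_Bᵀ y = c: 1·y_packaging + 1·y_components = 8.5; 4·y_packaging + 5·y_components = 41.
Solving: y_packaging = 1.5, y_components = 7.
Δz = y_packaging·Δb = 1.5 × (-5) = -7.5, so new z* = 1257.5 − 7.5 = 1250.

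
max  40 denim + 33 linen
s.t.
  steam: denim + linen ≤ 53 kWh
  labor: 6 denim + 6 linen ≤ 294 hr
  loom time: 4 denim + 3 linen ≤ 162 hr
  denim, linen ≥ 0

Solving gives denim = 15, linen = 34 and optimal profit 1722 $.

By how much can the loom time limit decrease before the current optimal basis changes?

Binding constraints: labor, loom time. The basis is B = [[6,6],[4,3]] with det -6.
Per unit decrease in loom time, x* moves by d = (-1, 1).
The basis stays optimal until denim reaches 0; allowable decrease = 15 hr.

15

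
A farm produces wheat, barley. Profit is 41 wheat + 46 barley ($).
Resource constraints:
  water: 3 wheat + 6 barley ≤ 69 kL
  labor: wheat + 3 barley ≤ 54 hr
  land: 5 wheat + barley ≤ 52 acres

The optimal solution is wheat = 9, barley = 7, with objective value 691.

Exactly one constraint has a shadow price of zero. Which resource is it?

water: 69/69 (binding)
labor: 30/54 (slack 24)
land: 52/52 (binding)
By complementary slackness, a constraint with positive slack has shadow price 0 → labor.

labor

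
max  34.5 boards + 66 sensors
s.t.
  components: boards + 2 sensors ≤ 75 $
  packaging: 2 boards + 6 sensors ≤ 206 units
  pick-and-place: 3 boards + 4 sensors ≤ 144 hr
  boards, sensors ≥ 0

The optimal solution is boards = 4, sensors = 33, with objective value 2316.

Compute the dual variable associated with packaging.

Binding: packaging and pick-and-place. Non-binding: components (5 unused).
Since components is not tight, its dual is 0.
Dual feasibility on the basic columns requires 2·y_packaging + 3·y_pick-and-place = 34.5, 6·y_packaging + 4·y_pick-and-place = 66.
→ y_packaging = 6 and y_pick-and-place = 7.5.
Shadow price of packaging = 6.

6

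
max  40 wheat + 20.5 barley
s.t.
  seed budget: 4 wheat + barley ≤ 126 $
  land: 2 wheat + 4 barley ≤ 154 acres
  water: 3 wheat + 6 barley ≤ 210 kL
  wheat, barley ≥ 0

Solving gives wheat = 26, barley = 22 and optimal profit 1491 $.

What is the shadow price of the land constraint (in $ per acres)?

Binding: seed budget and water. Non-binding: land (14 unused).
Since land is not tight, its dual is 0.
The binding rows give the dual system: 4·y_seed budget + 3·y_water = 40 and 1·y_seed budget + 6·y_water = 20.5.
This yields shadow prices y_seed budget = 8.5, y_water = 2.
Shadow price of land = 0.

0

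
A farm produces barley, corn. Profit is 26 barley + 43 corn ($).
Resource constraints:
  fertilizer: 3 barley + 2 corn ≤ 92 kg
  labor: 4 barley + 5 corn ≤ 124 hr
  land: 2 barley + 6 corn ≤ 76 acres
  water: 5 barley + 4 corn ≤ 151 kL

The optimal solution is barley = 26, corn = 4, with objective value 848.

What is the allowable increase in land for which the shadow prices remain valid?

72.8

Binding constraints: labor, land. The basis is B = [[4,5],[2,6]] with det 14.
Per unit increase in land, x* moves by d = (-0.3571, 0.2857).
The basis stays optimal until barley reaches 0; allowable increase = 72.8 acres.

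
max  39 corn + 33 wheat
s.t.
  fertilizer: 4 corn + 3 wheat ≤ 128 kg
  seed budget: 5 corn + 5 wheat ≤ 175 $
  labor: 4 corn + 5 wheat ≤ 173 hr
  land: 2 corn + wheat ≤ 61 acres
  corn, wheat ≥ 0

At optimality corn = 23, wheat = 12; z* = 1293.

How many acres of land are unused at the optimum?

3

land used = 2·23 + 1·12 = 58; slack = 61 − 58 = 3.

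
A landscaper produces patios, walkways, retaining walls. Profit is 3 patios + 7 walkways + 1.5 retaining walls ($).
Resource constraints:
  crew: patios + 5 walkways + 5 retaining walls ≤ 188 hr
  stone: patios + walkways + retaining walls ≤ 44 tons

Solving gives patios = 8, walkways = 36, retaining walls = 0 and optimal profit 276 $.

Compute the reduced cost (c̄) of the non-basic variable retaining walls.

-5.5

Check each constraint at x*: crew 188/188 (tight); stone 44/44 (tight).
Dual feasibility on the basic columns requires 1·y_crew + 1·y_stone = 3, 5·y_crew + 1·y_stone = 7.
→ y_crew = 1 and y_stone = 2.
Reduced cost of retaining walls: c₃ − yᵀa₃ = 1.5 − (1·5 + 2·1) = 1.5 − 7 = -5.5.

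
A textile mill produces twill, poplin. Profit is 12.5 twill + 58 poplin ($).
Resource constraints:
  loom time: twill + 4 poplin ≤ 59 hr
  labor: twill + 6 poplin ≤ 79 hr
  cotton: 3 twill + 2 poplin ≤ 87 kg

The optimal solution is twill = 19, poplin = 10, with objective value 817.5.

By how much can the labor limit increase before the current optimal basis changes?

9.5

Binding constraints: loom time, labor. The basis is B = [[1,4],[1,6]] with det 2.
Per unit increase in labor, x* moves by d = (-2, 0.5).
The basis stays optimal until twill reaches 0; allowable increase = 9.5 hr.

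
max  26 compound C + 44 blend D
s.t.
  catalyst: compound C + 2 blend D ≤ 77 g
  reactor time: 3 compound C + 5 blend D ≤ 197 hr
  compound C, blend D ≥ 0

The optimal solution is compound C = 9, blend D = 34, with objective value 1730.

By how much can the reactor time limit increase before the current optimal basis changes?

34

Binding constraints: catalyst, reactor time. The basis is B = [[1,2],[3,5]] with det -1.
Per unit increase in reactor time, x* moves by d = (2, -1).
The basis stays optimal until blend D reaches 0; allowable increase = 34 hr.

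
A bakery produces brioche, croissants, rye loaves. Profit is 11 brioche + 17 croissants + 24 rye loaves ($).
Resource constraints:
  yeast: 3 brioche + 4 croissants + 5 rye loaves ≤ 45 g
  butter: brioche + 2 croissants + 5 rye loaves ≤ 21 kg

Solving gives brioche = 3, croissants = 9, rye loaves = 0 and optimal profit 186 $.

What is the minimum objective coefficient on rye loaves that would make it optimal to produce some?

30

At the optimum: yeast uses 45 of 45 (binding); butter uses 21 of 21 (binding).
Dual feasibility on the basic columns requires 3·y_yeast + 1·y_butter = 11, 4·y_yeast + 2·y_butter = 17.
Solving: y_yeast = 2.5, y_butter = 3.5.
rye loaves enters the basis when its profit ≥ yᵀa₃ = 2.5·5 + 3.5·5 = 30.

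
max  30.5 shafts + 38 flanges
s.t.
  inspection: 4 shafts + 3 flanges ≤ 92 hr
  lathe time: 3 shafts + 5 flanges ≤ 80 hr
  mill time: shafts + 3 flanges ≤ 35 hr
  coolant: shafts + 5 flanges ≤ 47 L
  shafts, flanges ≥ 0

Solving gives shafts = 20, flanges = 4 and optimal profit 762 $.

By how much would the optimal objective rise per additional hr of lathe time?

5.5

Check each constraint at x*: inspection 92/92 (tight); lathe time 80/80 (tight); mill time 32/35 (slack 3); coolant 40/47 (slack 7).
Since mill time, coolant are not tight, their duals are 0.
The binding rows give the dual system: 4·y_inspection + 3·y_lathe time = 30.5 and 3·y_inspection + 5·y_lathe time = 38.
Solving: y_inspection = 3.5, y_lathe time = 5.5.
Shadow price of lathe time = 5.5.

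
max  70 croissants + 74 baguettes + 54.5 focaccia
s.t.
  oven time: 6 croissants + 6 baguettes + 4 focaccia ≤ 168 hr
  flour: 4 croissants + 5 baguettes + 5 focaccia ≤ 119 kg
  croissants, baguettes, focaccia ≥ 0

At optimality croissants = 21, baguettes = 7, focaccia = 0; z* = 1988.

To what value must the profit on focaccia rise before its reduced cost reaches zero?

Both oven time and flour are binding at x*.
Dual feasibility on the basic columns requires 6·y_oven time + 4·y_flour = 70, 6·y_oven time + 5·y_flour = 74.
→ y_oven time = 9 and y_flour = 4.
focaccia enters the basis when its profit ≥ yᵀa₃ = 9·4 + 4·5 = 56.

56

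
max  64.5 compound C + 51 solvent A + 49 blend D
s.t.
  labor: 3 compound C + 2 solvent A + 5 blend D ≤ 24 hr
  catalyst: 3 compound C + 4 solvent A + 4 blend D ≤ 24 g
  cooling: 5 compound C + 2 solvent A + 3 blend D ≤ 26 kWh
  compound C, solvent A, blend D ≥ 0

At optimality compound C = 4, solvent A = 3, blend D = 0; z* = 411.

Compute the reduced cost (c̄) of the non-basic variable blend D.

-9.5

At the optimum: labor uses 18 of 24 (slack = 6); catalyst uses 24 of 24 (binding); cooling uses 26 of 26 (binding).
Since labor is not tight, its dual is 0.
Dual feasibility on the basic columns requires 3·y_catalyst + 5·y_cooling = 64.5, 4·y_catalyst + 2·y_cooling = 51.
This yields shadow prices y_catalyst = 9, y_cooling = 7.5.
Reduced cost of blend D: c₃ − yᵀa₃ = 49 − (9·4 + 7.5·3) = 49 − 58.5 = -9.5.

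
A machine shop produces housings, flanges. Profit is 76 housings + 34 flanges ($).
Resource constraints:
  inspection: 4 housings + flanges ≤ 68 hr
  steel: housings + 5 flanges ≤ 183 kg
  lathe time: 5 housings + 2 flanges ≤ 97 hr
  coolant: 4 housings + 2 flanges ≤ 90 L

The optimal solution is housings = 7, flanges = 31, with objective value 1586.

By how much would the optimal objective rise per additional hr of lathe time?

At the optimum: inspection uses 59 of 68 (slack = 9); steel uses 162 of 183 (slack = 21); lathe time uses 97 of 97 (binding); coolant uses 90 of 90 (binding).
Slack constraints have shadow price 0 (complementary slackness).
The binding rows give the dual system: 5·y_lathe time + 4·y_coolant = 76 and 2·y_lathe time + 2·y_coolant = 34.
Solving: y_lathe time = 8, y_coolant = 9.
Shadow price of lathe time = 8.

8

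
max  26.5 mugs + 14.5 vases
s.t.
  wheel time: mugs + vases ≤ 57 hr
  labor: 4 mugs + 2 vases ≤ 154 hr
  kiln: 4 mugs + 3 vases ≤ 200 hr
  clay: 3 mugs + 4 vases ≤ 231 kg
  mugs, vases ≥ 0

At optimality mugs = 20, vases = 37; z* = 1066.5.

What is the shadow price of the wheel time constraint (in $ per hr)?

2.5

At the optimum: wheel time uses 57 of 57 (binding); labor uses 154 of 154 (binding); kiln uses 191 of 200 (slack = 9); clay uses 208 of 231 (slack = 23).
By complementary slackness, y = 0 for the non-binding constraints.
The binding rows give the dual system: 1·y_wheel time + 4·y_labor = 26.5 and 1·y_wheel time + 2·y_labor = 14.5.
Solving: y_wheel time = 2.5, y_labor = 6.
Shadow price of wheel time = 2.5.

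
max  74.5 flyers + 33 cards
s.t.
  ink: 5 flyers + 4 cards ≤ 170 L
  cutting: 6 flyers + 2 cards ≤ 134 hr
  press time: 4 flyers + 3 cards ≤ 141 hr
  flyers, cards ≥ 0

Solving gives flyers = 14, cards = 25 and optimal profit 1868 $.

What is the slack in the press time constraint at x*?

press time used = 4·14 + 3·25 = 131; slack = 141 − 131 = 10.

10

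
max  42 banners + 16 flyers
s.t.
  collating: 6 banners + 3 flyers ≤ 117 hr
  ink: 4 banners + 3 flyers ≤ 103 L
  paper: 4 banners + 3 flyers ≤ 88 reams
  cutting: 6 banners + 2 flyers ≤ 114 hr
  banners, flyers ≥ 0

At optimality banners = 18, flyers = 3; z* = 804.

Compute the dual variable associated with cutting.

At the optimum: collating uses 117 of 117 (binding); ink uses 81 of 103 (slack = 22); paper uses 81 of 88 (slack = 7); cutting uses 114 of 114 (binding).
Slack constraints have shadow price 0 (complementary slackness).
The binding rows give the dual system: 6·y_collating + 6·y_cutting = 42 and 3·y_collating + 2·y_cutting = 16.
→ y_collating = 2 and y_cutting = 5.
Shadow price of cutting = 5.

5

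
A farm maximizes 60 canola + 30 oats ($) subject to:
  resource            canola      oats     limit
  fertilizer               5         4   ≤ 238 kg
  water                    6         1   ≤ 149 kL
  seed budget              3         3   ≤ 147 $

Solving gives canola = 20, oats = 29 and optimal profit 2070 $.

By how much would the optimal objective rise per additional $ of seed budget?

8

At the optimum: fertilizer uses 216 of 238 (slack = 22); water uses 149 of 149 (binding); seed budget uses 147 of 147 (binding).
Since fertilizer is not tight, its dual is 0.
From A_Bᵀ y = c: 6·y_water + 3·y_seed budget = 60; 1·y_water + 3·y_seed budget = 30.
Solving: y_water = 6, y_seed budget = 8.
Shadow price of seed budget = 8.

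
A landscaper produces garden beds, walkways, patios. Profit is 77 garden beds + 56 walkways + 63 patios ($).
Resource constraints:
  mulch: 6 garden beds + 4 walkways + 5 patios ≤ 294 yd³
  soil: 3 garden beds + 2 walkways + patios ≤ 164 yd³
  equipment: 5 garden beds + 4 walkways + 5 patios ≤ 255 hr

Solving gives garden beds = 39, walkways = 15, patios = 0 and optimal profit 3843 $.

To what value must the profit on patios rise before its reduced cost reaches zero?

70

Check each constraint at x*: mulch 294/294 (tight); soil 147/164 (slack 17); equipment 255/255 (tight).
Slack constraints have shadow price 0 (complementary slackness).
The binding rows give the dual system: 6·y_mulch + 5·y_equipment = 77 and 4·y_mulch + 4·y_equipment = 56.
Solving: y_mulch = 7, y_equipment = 7.
patios enters the basis when its profit ≥ yᵀa₃ = 7·5 + 7·5 = 70.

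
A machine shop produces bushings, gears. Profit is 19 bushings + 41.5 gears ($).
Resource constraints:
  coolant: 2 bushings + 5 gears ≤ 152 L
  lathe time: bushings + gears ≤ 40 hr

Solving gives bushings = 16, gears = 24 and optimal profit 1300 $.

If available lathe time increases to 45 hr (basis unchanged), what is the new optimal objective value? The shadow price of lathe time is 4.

Δb = 5, so new z* = 1300 + (4)·(5) = 1300 + 20 = 1320.

1320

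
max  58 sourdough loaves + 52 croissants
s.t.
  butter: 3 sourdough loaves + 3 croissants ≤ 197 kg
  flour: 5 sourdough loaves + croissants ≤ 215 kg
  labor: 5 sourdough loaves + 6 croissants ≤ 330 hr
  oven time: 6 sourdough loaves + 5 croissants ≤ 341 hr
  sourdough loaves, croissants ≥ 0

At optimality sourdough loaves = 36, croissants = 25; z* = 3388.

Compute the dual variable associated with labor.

At the optimum: butter uses 183 of 197 (slack = 14); flour uses 205 of 215 (slack = 10); labor uses 330 of 330 (binding); oven time uses 341 of 341 (binding).
By complementary slackness, y = 0 for the non-binding constraints.
Dual feasibility on the basic columns requires 5·y_labor + 6·y_oven time = 58, 6·y_labor + 5·y_oven time = 52.
→ y_labor = 2 and y_oven time = 8.
Shadow price of labor = 2.

2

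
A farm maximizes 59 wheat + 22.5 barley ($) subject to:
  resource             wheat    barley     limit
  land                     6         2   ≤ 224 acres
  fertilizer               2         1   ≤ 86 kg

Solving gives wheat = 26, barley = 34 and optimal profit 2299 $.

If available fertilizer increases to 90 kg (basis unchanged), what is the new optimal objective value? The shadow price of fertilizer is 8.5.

Δb = 4, so new z* = 2299 + (8.5)·(4) = 2299 + 34 = 2333.

2333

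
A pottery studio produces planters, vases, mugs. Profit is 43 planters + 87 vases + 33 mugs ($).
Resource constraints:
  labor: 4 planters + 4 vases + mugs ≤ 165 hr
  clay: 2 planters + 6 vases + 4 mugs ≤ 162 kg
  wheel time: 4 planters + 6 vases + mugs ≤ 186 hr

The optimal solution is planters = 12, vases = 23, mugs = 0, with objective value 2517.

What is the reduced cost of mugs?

-4

At the optimum: labor uses 140 of 165 (slack = 25); clay uses 162 of 162 (binding); wheel time uses 186 of 186 (binding).
By complementary slackness, y = 0 for the non-binding constraint.
From A_Bᵀ y = c: 2·y_clay + 4·y_wheel time = 43; 6·y_clay + 6·y_wheel time = 87.
→ y_clay = 7.5 and y_wheel time = 7.
Reduced cost of mugs: c₃ − yᵀa₃ = 33 − (7.5·4 + 7·1) = 33 − 37 = -4.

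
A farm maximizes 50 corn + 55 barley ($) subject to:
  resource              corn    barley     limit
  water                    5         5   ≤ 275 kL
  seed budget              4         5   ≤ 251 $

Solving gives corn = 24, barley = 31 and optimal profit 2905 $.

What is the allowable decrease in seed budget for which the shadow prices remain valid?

31

Binding constraints: water, seed budget. The basis is B = [[5,5],[4,5]] with det 5.
Per unit decrease in seed budget, x* moves by d = (1, -1).
The basis stays optimal until barley reaches 0; allowable decrease = 31 $.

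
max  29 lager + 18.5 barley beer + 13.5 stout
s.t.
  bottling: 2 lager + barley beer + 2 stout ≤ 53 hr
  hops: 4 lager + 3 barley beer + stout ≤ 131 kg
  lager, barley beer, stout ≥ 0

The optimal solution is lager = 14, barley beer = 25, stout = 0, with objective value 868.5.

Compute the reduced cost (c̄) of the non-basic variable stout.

At the optimum: bottling uses 53 of 53 (binding); hops uses 131 of 131 (binding).
The binding rows give the dual system: 2·y_bottling + 4·y_hops = 29 and 1·y_bottling + 3·y_hops = 18.5.
→ y_bottling = 6.5 and y_hops = 4.
Reduced cost of stout: c₃ − yᵀa₃ = 13.5 − (6.5·2 + 4·1) = 13.5 − 17 = -3.5.

-3.5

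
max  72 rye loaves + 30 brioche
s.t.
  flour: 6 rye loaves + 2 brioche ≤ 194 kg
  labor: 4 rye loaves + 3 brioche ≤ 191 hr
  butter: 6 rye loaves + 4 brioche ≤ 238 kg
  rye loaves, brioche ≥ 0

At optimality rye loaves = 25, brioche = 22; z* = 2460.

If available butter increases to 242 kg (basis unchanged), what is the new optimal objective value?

Binding: flour and butter. Non-binding: labor (25 unused).
Slack constraints have shadow price 0 (complementary slackness).
From A_Bᵀ y = c: 6·y_flour + 6·y_butter = 72; 2·y_flour + 4·y_butter = 30.
→ y_flour = 9 and y_butter = 3.
Δz = y_butter·Δb = 3 × (4) = 12, so new z* = 2460 + 12 = 2472.

2472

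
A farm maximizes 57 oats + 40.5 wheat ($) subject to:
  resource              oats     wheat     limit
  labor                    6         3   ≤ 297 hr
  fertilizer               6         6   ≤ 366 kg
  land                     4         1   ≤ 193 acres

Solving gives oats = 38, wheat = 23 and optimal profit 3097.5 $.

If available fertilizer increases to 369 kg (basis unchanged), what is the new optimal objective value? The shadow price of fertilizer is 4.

Δb = 3, so new z* = 3097.5 + (4)·(3) = 3097.5 + 12 = 3109.5.

3109.5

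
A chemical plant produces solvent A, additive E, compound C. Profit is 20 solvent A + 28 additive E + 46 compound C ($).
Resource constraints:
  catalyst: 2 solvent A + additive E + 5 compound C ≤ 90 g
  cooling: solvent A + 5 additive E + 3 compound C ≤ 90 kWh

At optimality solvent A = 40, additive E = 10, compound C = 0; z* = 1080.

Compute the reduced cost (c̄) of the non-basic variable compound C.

Both catalyst and cooling are binding at x*.
From A_Bᵀ y = c: 2·y_catalyst + 1·y_cooling = 20; 1·y_catalyst + 5·y_cooling = 28.
Solving: y_catalyst = 8, y_cooling = 4.
Reduced cost of compound C: c₃ − yᵀa₃ = 46 − (8·5 + 4·3) = 46 − 52 = -6.

-6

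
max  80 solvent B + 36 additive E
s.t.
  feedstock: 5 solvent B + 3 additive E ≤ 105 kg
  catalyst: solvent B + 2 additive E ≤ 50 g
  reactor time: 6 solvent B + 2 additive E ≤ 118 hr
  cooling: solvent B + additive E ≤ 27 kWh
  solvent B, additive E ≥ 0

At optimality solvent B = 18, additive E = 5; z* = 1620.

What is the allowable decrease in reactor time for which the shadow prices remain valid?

Binding constraints: feedstock, reactor time. The basis is B = [[5,3],[6,2]] with det -8.
Per unit decrease in reactor time, x* moves by d = (-0.375, 0.625).
The basis stays optimal until cooling becomes binding; allowable decrease = 16 hr.

16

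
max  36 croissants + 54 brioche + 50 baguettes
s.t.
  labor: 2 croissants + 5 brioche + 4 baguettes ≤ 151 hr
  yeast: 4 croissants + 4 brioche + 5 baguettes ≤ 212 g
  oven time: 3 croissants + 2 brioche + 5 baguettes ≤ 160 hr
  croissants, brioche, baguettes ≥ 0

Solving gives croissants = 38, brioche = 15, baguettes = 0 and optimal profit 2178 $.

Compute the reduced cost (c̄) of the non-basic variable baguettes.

-4

Binding: labor and yeast. Non-binding: oven time (16 unused).
By complementary slackness, y = 0 for the non-binding constraint.
From A_Bᵀ y = c: 2·y_labor + 4·y_yeast = 36; 5·y_labor + 4·y_yeast = 54.
Solving: y_labor = 6, y_yeast = 6.
Reduced cost of baguettes: c₃ − yᵀa₃ = 50 − (6·4 + 6·5) = 50 − 54 = -4.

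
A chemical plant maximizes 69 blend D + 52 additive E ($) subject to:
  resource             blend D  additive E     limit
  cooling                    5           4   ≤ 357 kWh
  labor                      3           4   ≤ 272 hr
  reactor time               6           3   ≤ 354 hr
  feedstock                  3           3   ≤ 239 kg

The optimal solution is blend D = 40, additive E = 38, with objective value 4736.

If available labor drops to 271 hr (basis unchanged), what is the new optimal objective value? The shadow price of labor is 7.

Δb = -1, so new z* = 4736 + (7)·(-1) = 4736 − 7 = 4729.

4729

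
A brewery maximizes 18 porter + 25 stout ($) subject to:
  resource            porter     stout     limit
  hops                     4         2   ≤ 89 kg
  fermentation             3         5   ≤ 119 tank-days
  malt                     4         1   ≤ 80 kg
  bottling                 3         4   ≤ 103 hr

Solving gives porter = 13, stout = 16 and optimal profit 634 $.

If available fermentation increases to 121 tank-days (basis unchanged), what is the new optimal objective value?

636

Binding: fermentation and bottling. Non-binding: hops (5 unused), malt (12 unused).
By complementary slackness, y = 0 for the non-binding constraints.
The binding rows give the dual system: 3·y_fermentation + 3·y_bottling = 18 and 5·y_fermentation + 4·y_bottling = 25.
Solving: y_fermentation = 1, y_bottling = 5.
Δz = y_fermentation·Δb = 1 × (2) = 2, so new z* = 634 + 2 = 636.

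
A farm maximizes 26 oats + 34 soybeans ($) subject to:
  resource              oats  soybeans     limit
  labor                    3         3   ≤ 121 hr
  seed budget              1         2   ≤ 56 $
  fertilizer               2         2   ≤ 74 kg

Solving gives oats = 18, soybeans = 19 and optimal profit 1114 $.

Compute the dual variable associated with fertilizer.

At the optimum: labor uses 111 of 121 (slack = 10); seed budget uses 56 of 56 (binding); fertilizer uses 74 of 74 (binding).
Slack constraints have shadow price 0 (complementary slackness).
Dual feasibility on the basic columns requires 1·y_seed budget + 2·y_fertilizer = 26, 2·y_seed budget + 2·y_fertilizer = 34.
→ y_seed budget = 8 and y_fertilizer = 9.
Shadow price of fertilizer = 9.

9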